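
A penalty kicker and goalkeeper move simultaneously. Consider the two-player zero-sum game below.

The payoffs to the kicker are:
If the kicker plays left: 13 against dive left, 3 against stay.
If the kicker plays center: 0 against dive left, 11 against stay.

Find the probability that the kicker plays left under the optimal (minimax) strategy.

11/21

Row minima are 3 and 0, so the kicker's maximin is 3; column maxima are 13 and 11, so the goalkeeper's minimax is 11. These differ, so the equilibrium is in mixed strategies.
Let the kicker play left with probability p. The goalkeeper is indifferent when 13p = 3p + 11(1−p), giving p = 11/21.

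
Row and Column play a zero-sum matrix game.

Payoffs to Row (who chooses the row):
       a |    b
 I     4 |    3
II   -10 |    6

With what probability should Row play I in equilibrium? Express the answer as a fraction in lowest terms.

16/17

Row minima are 3 and -10, so Row's maximin is 3; column maxima are 4 and 6, so Column's minimax is 4. These differ, so the equilibrium is in mixed strategies.
Let Row play I with probability p. Column is indifferent when 4p − 10(1−p) = 3p + 6(1−p), giving p = 16/17.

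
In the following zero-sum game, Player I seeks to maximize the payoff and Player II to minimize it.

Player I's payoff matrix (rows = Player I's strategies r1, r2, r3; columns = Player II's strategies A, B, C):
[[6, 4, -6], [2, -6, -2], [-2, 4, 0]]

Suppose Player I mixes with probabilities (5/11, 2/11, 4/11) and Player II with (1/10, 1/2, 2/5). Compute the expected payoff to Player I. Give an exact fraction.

Against (1/10, 1/2, 2/5), each row's expected payoff is r1: 1/5; r2: -18/5; r3: 9/5.
Taking the (5/11, 2/11, 4/11)-weighted average: (5/11)·(1/5) + (2/11)·(-18/5) + (4/11)·(9/5) = 1/11.

1/11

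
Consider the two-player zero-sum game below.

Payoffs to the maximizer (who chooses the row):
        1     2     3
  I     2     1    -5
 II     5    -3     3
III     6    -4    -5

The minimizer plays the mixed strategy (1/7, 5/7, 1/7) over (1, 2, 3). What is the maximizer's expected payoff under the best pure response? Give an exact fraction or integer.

2/7

I: (2)·(1/7) + (1)·(5/7) + (-5)·(1/7) = 2/7.
II: (5)·(1/7) + (-3)·(5/7) + (3)·(1/7) = -1.
III: (6)·(1/7) + (-4)·(5/7) + (-5)·(1/7) = -19/7.
The best pure response is I with expected payoff 2/7.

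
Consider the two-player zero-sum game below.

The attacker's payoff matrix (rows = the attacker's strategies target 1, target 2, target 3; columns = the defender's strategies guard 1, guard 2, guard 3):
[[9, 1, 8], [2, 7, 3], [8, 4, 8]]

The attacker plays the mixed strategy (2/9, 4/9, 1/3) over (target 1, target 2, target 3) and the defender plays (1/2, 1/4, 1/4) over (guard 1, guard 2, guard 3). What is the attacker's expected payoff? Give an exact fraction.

Against (1/2, 1/4, 1/4), each row's expected payoff is target 1: 27/4; target 2: 7/2; target 3: 7.
Taking the (2/9, 4/9, 1/3)-weighted average: (2/9)·(27/4) + (4/9)·(7/2) + (1/3)·(7) = 97/18.

97/18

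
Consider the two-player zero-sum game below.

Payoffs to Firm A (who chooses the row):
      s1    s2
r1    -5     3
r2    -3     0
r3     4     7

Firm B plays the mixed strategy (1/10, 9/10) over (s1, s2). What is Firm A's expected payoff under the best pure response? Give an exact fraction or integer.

67/10

r1: (-5)·(1/10) + (3)·(9/10) = 11/5.
r2: (-3)·(1/10) + (0)·(9/10) = -3/10.
r3: (4)·(1/10) + (7)·(9/10) = 67/10.
The best pure response is r3 with expected payoff 67/10.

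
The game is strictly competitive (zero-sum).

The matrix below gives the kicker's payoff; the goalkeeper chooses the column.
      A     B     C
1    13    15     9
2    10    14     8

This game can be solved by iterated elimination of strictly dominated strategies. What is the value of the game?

9

Row 2 is strictly dominated by row 1 (13>10, 15>14, 9>8); eliminate 2.
Column B is strictly dominated by A for the goalkeeper (13<15); eliminate B.
Column A is strictly dominated by C for the goalkeeper (9<13); eliminate A.
Only (1, C) remains, with payoff 9.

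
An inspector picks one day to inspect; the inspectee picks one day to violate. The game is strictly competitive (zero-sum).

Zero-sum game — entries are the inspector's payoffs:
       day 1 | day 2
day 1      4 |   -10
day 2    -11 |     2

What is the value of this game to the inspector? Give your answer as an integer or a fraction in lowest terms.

-34/9

Row minima are -10 and -11, so the inspector's maximin is -10; column maxima are 4 and 2, so the inspectee's minimax is 2. These differ, so the equilibrium is in mixed strategies.
Let the inspector play day 1 with probability p. The inspectee is indifferent when 4p − 11(1−p) = −10p + 2(1−p), giving p = 13/27.
Let the inspectee play day 1 with probability q. The inspector is indifferent when 4q − 10(1−q) = −11q + 2(1−q), giving q = 4/9.
The value is 4·(4/9) + (-10)·(5/9) = -34/9.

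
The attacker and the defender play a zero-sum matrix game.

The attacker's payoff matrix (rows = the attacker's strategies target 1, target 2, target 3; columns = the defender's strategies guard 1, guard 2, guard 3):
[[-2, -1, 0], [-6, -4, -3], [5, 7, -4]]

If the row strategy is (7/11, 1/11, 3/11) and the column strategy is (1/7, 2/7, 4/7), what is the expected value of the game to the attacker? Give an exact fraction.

Against (1/7, 2/7, 4/7), each row's expected payoff is target 1: -4/7; target 2: -26/7; target 3: 3/7.
Taking the (7/11, 1/11, 3/11)-weighted average: (7/11)·(-4/7) + (1/11)·(-26/7) + (3/11)·(3/7) = -45/77.

-45/77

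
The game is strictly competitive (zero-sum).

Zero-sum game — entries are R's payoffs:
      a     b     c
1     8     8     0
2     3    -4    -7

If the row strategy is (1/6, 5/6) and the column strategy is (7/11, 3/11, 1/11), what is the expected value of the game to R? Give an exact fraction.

15/11

Against (7/11, 3/11, 1/11), each row's expected payoff is 1: 80/11; 2: 2/11.
Taking the (1/6, 5/6)-weighted average: (1/6)·(80/11) + (5/6)·(2/11) = 15/11.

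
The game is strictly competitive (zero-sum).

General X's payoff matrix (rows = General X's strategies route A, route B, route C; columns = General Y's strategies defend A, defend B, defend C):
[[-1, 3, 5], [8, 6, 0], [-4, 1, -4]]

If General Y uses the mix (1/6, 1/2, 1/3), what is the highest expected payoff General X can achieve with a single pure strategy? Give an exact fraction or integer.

route A: (-1)·(1/6) + (3)·(1/2) + (5)·(1/3) = 3.
route B: (8)·(1/6) + (6)·(1/2) + (0)·(1/3) = 13/3.
route C: (-4)·(1/6) + (1)·(1/2) + (-4)·(1/3) = -3/2.
The best pure response is route B with expected payoff 13/3.

13/3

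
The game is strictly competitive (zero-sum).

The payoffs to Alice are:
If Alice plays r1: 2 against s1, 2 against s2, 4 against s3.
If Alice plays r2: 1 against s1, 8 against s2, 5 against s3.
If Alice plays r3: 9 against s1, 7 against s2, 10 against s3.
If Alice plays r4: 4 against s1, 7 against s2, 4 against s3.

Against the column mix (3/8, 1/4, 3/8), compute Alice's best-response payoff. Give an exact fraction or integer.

r1: (2)·(3/8) + (2)·(1/4) + (4)·(3/8) = 11/4.
r2: (1)·(3/8) + (8)·(1/4) + (5)·(3/8) = 17/4.
r3: (9)·(3/8) + (7)·(1/4) + (10)·(3/8) = 71/8.
r4: (4)·(3/8) + (7)·(1/4) + (4)·(3/8) = 19/4.
The best pure response is r3 with expected payoff 71/8.

71/8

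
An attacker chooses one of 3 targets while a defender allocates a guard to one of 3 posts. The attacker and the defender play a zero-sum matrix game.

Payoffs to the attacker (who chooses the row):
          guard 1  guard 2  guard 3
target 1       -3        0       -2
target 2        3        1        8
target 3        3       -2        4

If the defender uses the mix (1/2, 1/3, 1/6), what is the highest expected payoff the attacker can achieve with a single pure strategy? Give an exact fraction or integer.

19/6

target 1: (-3)·(1/2) + (0)·(1/3) + (-2)·(1/6) = -11/6.
target 2: (3)·(1/2) + (1)·(1/3) + (8)·(1/6) = 19/6.
target 3: (3)·(1/2) + (-2)·(1/3) + (4)·(1/6) = 3/2.
The best pure response is target 2 with expected payoff 19/6.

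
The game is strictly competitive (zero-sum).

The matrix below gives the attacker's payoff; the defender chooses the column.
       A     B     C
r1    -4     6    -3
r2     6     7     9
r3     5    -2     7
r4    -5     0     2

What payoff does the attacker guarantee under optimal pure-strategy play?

6

Row minima: -4, 6, -2, -5 → the attacker's maximin is 6.
Column maxima: 6, 7, 9 → the defender's minimax is 6.
They coincide at (r2, A), so the value is 6.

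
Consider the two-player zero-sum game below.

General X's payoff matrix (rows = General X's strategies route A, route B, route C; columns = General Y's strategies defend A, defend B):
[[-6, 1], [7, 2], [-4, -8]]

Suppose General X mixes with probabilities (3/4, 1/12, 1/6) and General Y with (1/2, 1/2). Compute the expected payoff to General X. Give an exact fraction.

Against (1/2, 1/2), each row's expected payoff is route A: -5/2; route B: 9/2; route C: -6.
Taking the (3/4, 1/12, 1/6)-weighted average: (3/4)·(-5/2) + (1/12)·(9/2) + (1/6)·(-6) = -5/2.

-5/2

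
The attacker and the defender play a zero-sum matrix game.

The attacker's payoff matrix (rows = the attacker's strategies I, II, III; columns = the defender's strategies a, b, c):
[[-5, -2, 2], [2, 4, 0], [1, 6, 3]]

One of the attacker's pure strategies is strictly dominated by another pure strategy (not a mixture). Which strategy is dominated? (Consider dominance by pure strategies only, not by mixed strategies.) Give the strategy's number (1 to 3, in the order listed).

1

Compare I with III: 1 > -5, 6 > -2, 3 > 2.
So III strictly dominates I for the attacker; I is strictly dominated.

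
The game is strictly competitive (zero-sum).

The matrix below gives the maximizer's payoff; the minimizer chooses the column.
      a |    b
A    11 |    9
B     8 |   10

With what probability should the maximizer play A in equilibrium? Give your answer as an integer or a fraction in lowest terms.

Row minima are 9 and 8, so the maximizer's maximin is 9; column maxima are 11 and 10, so the minimizer's minimax is 10. These differ, so the equilibrium is in mixed strategies.
Let the maximizer play A with probability p. The minimizer is indifferent when 11p + 8(1−p) = 9p + 10(1−p), giving p = 1/2.

1/2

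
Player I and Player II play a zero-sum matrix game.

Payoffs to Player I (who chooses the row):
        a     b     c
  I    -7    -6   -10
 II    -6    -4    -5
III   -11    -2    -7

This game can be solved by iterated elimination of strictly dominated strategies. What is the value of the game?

-6

Row I is strictly dominated by row II (-6>-7, -4>-6, -5>-10); eliminate I.
Column c is strictly dominated by a for Player II (-6<-5, -11<-7); eliminate c.
Column b is strictly dominated by a for Player II (-6<-4, -11<-2); eliminate b.
Row III is strictly dominated by row II (-6>-11); eliminate III.
Only (II, a) remains, with payoff -6.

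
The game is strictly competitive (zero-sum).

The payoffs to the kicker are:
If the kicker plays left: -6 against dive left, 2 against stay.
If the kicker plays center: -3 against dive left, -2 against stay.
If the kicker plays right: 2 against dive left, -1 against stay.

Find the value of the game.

-2/11

Row center is strictly dominated by row right, so the kicker never plays it.
The remaining 2×2 game on (left, right) × (dive left, stay) has no saddle point. Let the kicker play left with probability p; indifference gives −6p + 2(1−p) = 2p − (1−p), so p = 3/11.
Similarly the goalkeeper's optimal q on dive left is 3/11, and the value is -6·(3/11) + (2)·(8/11) = -2/11.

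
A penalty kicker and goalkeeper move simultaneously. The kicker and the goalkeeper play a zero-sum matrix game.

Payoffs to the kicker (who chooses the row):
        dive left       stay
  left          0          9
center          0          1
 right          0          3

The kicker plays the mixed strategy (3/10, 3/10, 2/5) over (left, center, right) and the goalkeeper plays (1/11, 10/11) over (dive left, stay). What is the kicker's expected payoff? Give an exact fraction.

Against (1/11, 10/11), each row's expected payoff is left: 90/11; center: 10/11; right: 30/11.
Taking the (3/10, 3/10, 2/5)-weighted average: (3/10)·(90/11) + (3/10)·(10/11) + (2/5)·(30/11) = 42/11.

42/11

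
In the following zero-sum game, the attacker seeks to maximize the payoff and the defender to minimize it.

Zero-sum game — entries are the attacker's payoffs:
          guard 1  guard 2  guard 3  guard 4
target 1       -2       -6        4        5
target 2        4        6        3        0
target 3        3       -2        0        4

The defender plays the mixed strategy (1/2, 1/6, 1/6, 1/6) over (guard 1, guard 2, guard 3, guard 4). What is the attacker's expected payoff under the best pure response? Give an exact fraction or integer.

target 1: (-2)·(1/2) + (-6)·(1/6) + (4)·(1/6) + (5)·(1/6) = -1/2.
target 2: (4)·(1/2) + (6)·(1/6) + (3)·(1/6) + (0)·(1/6) = 7/2.
target 3: (3)·(1/2) + (-2)·(1/6) + (0)·(1/6) + (4)·(1/6) = 11/6.
The best pure response is target 2 with expected payoff 7/2.

7/2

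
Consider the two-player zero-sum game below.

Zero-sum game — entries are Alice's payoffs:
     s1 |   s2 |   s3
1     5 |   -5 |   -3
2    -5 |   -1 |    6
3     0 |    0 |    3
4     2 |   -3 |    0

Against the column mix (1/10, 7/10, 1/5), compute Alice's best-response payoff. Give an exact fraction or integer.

3/5

1: (5)·(1/10) + (-5)·(7/10) + (-3)·(1/5) = -18/5.
2: (-5)·(1/10) + (-1)·(7/10) + (6)·(1/5) = 0.
3: (0)·(1/10) + (0)·(7/10) + (3)·(1/5) = 3/5.
4: (2)·(1/10) + (-3)·(7/10) + (0)·(1/5) = -19/10.
The best pure response is 3 with expected payoff 3/5.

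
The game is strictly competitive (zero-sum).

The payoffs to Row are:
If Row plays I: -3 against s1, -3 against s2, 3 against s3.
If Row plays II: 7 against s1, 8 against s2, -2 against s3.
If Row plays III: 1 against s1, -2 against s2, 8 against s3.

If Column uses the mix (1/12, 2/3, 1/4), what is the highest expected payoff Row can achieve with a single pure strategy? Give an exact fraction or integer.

I: (-3)·(1/12) + (-3)·(2/3) + (3)·(1/4) = -3/2.
II: (7)·(1/12) + (8)·(2/3) + (-2)·(1/4) = 65/12.
III: (1)·(1/12) + (-2)·(2/3) + (8)·(1/4) = 3/4.
The best pure response is II with expected payoff 65/12.

65/12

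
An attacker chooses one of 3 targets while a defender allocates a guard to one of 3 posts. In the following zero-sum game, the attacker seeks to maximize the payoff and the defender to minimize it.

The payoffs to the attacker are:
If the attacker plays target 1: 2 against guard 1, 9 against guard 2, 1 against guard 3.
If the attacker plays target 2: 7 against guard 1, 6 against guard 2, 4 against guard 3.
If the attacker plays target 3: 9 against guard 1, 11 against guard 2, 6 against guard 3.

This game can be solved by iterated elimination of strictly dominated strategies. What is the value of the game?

Row target 2 is strictly dominated by row target 3 (9>7, 11>6, 6>4); eliminate target 2.
Row target 1 is strictly dominated by row target 3 (9>2, 11>9, 6>1); eliminate target 1.
Column guard 2 is strictly dominated by guard 1 for the defender (9<11); eliminate guard 2.
Column guard 1 is strictly dominated by guard 3 for the defender (6<9); eliminate guard 1.
Only (target 3, guard 3) remains, with payoff 6.

6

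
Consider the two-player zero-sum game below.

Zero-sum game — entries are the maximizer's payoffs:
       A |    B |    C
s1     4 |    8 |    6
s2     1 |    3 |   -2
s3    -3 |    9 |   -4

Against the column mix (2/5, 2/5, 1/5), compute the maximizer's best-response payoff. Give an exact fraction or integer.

6

s1: (4)·(2/5) + (8)·(2/5) + (6)·(1/5) = 6.
s2: (1)·(2/5) + (3)·(2/5) + (-2)·(1/5) = 6/5.
s3: (-3)·(2/5) + (9)·(2/5) + (-4)·(1/5) = 8/5.
The best pure response is s1 with expected payoff 6.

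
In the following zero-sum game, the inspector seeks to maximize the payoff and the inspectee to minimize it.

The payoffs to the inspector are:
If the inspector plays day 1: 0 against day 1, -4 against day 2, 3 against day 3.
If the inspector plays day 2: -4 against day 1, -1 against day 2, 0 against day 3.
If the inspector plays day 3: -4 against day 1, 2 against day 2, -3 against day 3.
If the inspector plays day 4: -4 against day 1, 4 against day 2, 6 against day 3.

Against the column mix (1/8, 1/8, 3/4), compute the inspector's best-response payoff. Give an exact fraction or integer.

day 1: (0)·(1/8) + (-4)·(1/8) + (3)·(3/4) = 7/4.
day 2: (-4)·(1/8) + (-1)·(1/8) + (0)·(3/4) = -5/8.
day 3: (-4)·(1/8) + (2)·(1/8) + (-3)·(3/4) = -5/2.
day 4: (-4)·(1/8) + (4)·(1/8) + (6)·(3/4) = 9/2.
The best pure response is day 4 with expected payoff 9/2.

9/2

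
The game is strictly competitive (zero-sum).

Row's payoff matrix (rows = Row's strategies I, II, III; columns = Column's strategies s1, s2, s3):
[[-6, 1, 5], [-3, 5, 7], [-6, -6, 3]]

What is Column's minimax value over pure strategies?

The worst case (largest entry) in each column is s1: -3, s2: 5, s3: 7.
The best (smallest) of these is -3.

-3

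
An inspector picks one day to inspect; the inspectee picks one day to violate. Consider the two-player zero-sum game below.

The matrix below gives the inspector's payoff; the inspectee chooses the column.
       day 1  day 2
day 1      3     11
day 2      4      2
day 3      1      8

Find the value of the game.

Row day 3 is strictly dominated by row day 1, so the inspector never plays it.
The remaining 2×2 game on (day 1, day 2) × (day 1, day 2) has no saddle point. Let the inspector play day 1 with probability p; indifference gives 3p + 4(1−p) = 11p + 2(1−p), so p = 1/5.
Similarly the inspectee's optimal q on day 1 is 9/10, and the value is 3·(9/10) + (11)·(1/10) = 19/5.

19/5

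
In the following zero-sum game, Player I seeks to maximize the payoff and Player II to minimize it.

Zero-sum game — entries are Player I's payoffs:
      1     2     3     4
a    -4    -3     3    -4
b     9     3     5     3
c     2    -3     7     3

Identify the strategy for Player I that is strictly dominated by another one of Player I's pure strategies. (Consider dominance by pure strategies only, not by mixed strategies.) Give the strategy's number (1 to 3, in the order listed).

1

Compare a with b: 9 > -4, 3 > -3, 5 > 3, 3 > -4.
So b strictly dominates a for Player I; a is strictly dominated.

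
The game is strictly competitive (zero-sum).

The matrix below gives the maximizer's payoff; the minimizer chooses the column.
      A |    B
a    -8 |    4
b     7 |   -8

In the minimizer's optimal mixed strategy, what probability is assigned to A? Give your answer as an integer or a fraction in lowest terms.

4/9

Row minima are -8 and -8, so the maximizer's maximin is -8; column maxima are 7 and 4, so the minimizer's minimax is 4. These differ, so the equilibrium is in mixed strategies.
Let the minimizer play A with probability q. The maximizer is indifferent when −8q + 4(1−q) = 7q − 8(1−q), giving q = 4/9.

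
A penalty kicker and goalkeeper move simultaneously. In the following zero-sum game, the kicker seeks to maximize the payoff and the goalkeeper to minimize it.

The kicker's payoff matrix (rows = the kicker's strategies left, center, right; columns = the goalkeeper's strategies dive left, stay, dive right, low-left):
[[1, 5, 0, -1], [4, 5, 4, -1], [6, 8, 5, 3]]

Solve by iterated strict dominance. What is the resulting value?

3

Row center is strictly dominated by row right (6>4, 8>5, 5>4, 3>-1); eliminate center.
Column stay is strictly dominated by dive left for the goalkeeper (1<5, 6<8); eliminate stay.
Row left is strictly dominated by row right (6>1, 5>0, 3>-1); eliminate left.
Column dive right is strictly dominated by low-left for the goalkeeper (3<5); eliminate dive right.
Column dive left is strictly dominated by low-left for the goalkeeper (3<6); eliminate dive left.
Only (right, low-left) remains, with payoff 3.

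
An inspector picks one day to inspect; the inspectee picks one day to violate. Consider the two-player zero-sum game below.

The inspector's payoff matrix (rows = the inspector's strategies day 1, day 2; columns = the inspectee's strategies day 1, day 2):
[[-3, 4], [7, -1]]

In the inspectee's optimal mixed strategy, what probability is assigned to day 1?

Row minima are -3 and -1, so the inspector's maximin is -1; column maxima are 7 and 4, so the inspectee's minimax is 4. These differ, so the equilibrium is in mixed strategies.
Let the inspectee play day 1 with probability q. The inspector is indifferent when −3q + 4(1−q) = 7q − (1−q), giving q = 1/3.

1/3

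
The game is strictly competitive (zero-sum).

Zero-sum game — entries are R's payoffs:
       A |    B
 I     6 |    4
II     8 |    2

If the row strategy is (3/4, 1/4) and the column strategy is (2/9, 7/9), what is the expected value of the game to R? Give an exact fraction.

Against (2/9, 7/9), each row's expected payoff is I: 40/9; II: 10/3.
Taking the (3/4, 1/4)-weighted average: (3/4)·(40/9) + (1/4)·(10/3) = 25/6.

25/6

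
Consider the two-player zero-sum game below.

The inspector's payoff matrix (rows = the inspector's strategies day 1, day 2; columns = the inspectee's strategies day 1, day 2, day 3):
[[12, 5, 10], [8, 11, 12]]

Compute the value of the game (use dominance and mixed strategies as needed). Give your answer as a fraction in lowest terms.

46/5

Column day 3 is strictly dominated by day 2 for the inspectee (it gives the inspector more in every row).
The remaining 2×2 game on (day 1, day 2) × (day 1, day 2) has no saddle point. Let the inspector play day 1 with probability p; indifference gives 12p + 8(1−p) = 5p + 11(1−p), so p = 3/10.
Similarly the inspectee's optimal q on day 1 is 3/5, and the value is 12·(3/5) + (5)·(2/5) = 46/5.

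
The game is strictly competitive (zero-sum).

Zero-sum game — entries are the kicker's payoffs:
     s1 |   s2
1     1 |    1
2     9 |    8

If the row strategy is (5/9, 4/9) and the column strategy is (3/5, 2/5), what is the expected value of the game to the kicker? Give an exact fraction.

Against (3/5, 2/5), each row's expected payoff is 1: 1; 2: 43/5.
Taking the (5/9, 4/9)-weighted average: (5/9)·(1) + (4/9)·(43/5) = 197/45.

197/45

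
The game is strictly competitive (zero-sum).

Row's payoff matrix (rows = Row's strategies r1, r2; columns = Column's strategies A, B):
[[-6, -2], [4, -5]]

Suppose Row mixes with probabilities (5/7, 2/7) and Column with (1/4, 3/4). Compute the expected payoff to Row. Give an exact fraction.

-41/14

Against (1/4, 3/4), each row's expected payoff is r1: -3; r2: -11/4.
Taking the (5/7, 2/7)-weighted average: (5/7)·(-3) + (2/7)·(-11/4) = -41/14.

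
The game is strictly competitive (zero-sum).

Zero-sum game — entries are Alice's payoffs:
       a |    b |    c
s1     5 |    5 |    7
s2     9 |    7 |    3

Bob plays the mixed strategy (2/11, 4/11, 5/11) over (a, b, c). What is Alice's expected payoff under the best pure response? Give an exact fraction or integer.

65/11

s1: (5)·(2/11) + (5)·(4/11) + (7)·(5/11) = 65/11.
s2: (9)·(2/11) + (7)·(4/11) + (3)·(5/11) = 61/11.
The best pure response is s1 with expected payoff 65/11.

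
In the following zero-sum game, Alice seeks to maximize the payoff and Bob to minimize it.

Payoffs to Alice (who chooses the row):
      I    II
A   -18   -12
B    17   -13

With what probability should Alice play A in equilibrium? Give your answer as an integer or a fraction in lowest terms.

Row minima are -18 and -13, so Alice's maximin is -13; column maxima are 17 and -12, so Bob's minimax is -12. These differ, so the equilibrium is in mixed strategies.
Let Alice play A with probability p. Bob is indifferent when −18p + 17(1−p) = −12p − 13(1−p), giving p = 5/6.

5/6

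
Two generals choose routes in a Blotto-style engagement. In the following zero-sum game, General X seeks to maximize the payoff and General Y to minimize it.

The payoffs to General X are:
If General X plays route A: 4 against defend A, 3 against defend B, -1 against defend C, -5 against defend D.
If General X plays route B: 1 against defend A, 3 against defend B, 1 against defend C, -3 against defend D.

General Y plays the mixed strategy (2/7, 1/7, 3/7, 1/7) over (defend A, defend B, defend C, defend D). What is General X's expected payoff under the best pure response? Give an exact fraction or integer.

route A: (4)·(2/7) + (3)·(1/7) + (-1)·(3/7) + (-5)·(1/7) = 3/7.
route B: (1)·(2/7) + (3)·(1/7) + (1)·(3/7) + (-3)·(1/7) = 5/7.
The best pure response is route B with expected payoff 5/7.

5/7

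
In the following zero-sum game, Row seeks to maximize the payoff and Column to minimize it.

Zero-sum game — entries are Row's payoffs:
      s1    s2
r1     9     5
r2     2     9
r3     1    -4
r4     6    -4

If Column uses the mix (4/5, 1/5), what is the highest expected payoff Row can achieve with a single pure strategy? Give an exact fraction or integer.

r1: (9)·(4/5) + (5)·(1/5) = 41/5.
r2: (2)·(4/5) + (9)·(1/5) = 17/5.
r3: (1)·(4/5) + (-4)·(1/5) = 0.
r4: (6)·(4/5) + (-4)·(1/5) = 4.
The best pure response is r1 with expected payoff 41/5.

41/5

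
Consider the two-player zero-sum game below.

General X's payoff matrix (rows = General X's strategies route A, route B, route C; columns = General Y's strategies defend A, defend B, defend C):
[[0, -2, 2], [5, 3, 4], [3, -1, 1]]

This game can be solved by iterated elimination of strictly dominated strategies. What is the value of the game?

3

Row route C is strictly dominated by row route B (5>3, 3>-1, 4>1); eliminate route C.
Row route A is strictly dominated by row route B (5>0, 3>-2, 4>2); eliminate route A.
Column defend A is strictly dominated by defend B for General Y (3<5); eliminate defend A.
Column defend C is strictly dominated by defend B for General Y (3<4); eliminate defend C.
Only (route B, defend B) remains, with payoff 3.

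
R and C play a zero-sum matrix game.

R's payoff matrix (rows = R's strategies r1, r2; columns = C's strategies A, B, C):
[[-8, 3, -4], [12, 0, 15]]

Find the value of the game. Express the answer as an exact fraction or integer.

36/23

Column C is strictly dominated by A for C (it gives R more in every row).
The remaining 2×2 game on (r1, r2) × (A, B) has no saddle point. Let R play r1 with probability p; indifference gives −8p + 12(1−p) = 3p, so p = 12/23.
Similarly C's optimal q on A is 3/23, and the value is -8·(3/23) + (3)·(20/23) = 36/23.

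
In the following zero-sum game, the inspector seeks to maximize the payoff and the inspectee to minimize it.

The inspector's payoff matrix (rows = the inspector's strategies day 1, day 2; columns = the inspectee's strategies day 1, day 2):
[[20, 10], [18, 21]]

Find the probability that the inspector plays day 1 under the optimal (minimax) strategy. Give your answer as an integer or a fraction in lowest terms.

Row minima are 10 and 18, so the inspector's maximin is 18; column maxima are 20 and 21, so the inspectee's minimax is 20. These differ, so the equilibrium is in mixed strategies.
Let the inspector play day 1 with probability p. The inspectee is indifferent when 20p + 18(1−p) = 10p + 21(1−p), giving p = 3/13.

3/13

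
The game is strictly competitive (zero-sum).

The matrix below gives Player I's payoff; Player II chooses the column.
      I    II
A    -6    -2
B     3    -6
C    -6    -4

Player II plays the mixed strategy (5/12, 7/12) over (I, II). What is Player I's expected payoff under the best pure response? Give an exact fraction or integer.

A: (-6)·(5/12) + (-2)·(7/12) = -11/3.
B: (3)·(5/12) + (-6)·(7/12) = -9/4.
C: (-6)·(5/12) + (-4)·(7/12) = -29/6.
The best pure response is B with expected payoff -9/4.

-9/4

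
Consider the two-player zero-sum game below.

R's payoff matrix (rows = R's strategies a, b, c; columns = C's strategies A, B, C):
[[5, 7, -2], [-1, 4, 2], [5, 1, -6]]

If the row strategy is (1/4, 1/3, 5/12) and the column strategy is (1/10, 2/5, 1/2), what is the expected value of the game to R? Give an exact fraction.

Against (1/10, 2/5, 1/2), each row's expected payoff is a: 23/10; b: 5/2; c: -21/10.
Taking the (1/4, 1/3, 5/12)-weighted average: (1/4)·(23/10) + (1/3)·(5/2) + (5/12)·(-21/10) = 8/15.

8/15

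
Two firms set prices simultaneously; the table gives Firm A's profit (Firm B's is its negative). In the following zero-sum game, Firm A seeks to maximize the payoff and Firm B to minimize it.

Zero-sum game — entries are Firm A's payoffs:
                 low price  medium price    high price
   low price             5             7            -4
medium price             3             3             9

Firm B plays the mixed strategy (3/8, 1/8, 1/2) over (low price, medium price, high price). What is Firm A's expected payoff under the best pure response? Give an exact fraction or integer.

low price: (5)·(3/8) + (7)·(1/8) + (-4)·(1/2) = 3/4.
medium price: (3)·(3/8) + (3)·(1/8) + (9)·(1/2) = 6.
The best pure response is medium price with expected payoff 6.

6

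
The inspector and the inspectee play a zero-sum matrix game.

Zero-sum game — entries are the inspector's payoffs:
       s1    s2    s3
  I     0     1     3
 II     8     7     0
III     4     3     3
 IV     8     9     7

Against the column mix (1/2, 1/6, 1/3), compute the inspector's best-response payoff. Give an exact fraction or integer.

47/6

I: (0)·(1/2) + (1)·(1/6) + (3)·(1/3) = 7/6.
II: (8)·(1/2) + (7)·(1/6) + (0)·(1/3) = 31/6.
III: (4)·(1/2) + (3)·(1/6) + (3)·(1/3) = 7/2.
IV: (8)·(1/2) + (9)·(1/6) + (7)·(1/3) = 47/6.
The best pure response is IV with expected payoff 47/6.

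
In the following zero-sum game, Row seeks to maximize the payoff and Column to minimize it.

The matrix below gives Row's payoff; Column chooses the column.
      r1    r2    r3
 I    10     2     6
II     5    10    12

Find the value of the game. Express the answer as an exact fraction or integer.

90/13

Column r3 is strictly dominated by r2 for Column (it gives Row more in every row).
The remaining 2×2 game on (I, II) × (r1, r2) has no saddle point. Let Row play I with probability p; indifference gives 10p + 5(1−p) = 2p + 10(1−p), so p = 5/13.
Similarly Column's optimal q on r1 is 8/13, and the value is 10·(8/13) + (2)·(5/13) = 90/13.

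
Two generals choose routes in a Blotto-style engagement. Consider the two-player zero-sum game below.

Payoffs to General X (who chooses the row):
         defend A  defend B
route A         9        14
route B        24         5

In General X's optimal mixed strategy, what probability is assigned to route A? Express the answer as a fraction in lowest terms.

Row minima are 9 and 5, so General X's maximin is 9; column maxima are 24 and 14, so General Y's minimax is 14. These differ, so the equilibrium is in mixed strategies.
Let General X play route A with probability p. General Y is indifferent when 9p + 24(1−p) = 14p + 5(1−p), giving p = 19/24.

19/24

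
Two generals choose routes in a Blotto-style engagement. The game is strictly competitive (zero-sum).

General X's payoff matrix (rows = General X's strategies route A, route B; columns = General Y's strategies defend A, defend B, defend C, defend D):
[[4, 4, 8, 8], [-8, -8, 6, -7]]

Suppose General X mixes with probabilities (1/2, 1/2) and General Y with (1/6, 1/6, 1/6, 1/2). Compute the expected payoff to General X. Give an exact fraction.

Against (1/6, 1/6, 1/6, 1/2), each row's expected payoff is route A: 20/3; route B: -31/6.
Taking the (1/2, 1/2)-weighted average: (1/2)·(20/3) + (1/2)·(-31/6) = 3/4.

3/4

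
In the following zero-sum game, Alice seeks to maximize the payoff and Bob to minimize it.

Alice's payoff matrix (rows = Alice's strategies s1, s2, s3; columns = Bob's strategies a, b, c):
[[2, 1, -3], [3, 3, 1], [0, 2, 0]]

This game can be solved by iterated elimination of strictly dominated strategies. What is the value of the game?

Row s3 is strictly dominated by row s2 (3>0, 3>2, 1>0); eliminate s3.
Row s1 is strictly dominated by row s2 (3>2, 3>1, 1>-3); eliminate s1.
Column a is strictly dominated by c for Bob (1<3); eliminate a.
Column b is strictly dominated by c for Bob (1<3); eliminate b.
Only (s2, c) remains, with payoff 1.

1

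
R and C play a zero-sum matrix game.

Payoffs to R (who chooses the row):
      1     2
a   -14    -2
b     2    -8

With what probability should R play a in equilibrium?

5/11

Row minima are -14 and -8, so R's maximin is -8; column maxima are 2 and -2, so C's minimax is -2. These differ, so the equilibrium is in mixed strategies.
Let R play a with probability p. C is indifferent when −14p + 2(1−p) = −2p − 8(1−p), giving p = 5/11.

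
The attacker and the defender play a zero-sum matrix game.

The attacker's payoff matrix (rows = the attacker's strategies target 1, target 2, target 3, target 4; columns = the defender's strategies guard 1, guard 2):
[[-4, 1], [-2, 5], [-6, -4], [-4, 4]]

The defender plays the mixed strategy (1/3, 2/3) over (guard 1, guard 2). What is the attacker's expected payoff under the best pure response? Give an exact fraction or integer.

8/3

target 1: (-4)·(1/3) + (1)·(2/3) = -2/3.
target 2: (-2)·(1/3) + (5)·(2/3) = 8/3.
target 3: (-6)·(1/3) + (-4)·(2/3) = -14/3.
target 4: (-4)·(1/3) + (4)·(2/3) = 4/3.
The best pure response is target 2 with expected payoff 8/3.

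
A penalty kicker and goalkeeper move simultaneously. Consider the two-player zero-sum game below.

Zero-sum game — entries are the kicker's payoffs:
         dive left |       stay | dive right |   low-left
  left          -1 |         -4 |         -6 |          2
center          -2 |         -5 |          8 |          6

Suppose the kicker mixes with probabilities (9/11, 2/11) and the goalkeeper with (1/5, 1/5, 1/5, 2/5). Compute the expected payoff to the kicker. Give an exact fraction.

Against (1/5, 1/5, 1/5, 2/5), each row's expected payoff is left: -7/5; center: 13/5.
Taking the (9/11, 2/11)-weighted average: (9/11)·(-7/5) + (2/11)·(13/5) = -37/55.

-37/55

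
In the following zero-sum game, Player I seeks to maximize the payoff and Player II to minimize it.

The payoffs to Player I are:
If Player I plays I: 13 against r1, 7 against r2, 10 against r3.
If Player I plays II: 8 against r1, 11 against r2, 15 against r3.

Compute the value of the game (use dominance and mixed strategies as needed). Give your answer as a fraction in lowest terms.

Column r3 is strictly dominated by r2 for Player II (it gives Player I more in every row).
The remaining 2×2 game on (I, II) × (r1, r2) has no saddle point. Let Player I play I with probability p; indifference gives 13p + 8(1−p) = 7p + 11(1−p), so p = 1/3.
Similarly Player II's optimal q on r1 is 4/9, and the value is 13·(4/9) + (7)·(5/9) = 29/3.

29/3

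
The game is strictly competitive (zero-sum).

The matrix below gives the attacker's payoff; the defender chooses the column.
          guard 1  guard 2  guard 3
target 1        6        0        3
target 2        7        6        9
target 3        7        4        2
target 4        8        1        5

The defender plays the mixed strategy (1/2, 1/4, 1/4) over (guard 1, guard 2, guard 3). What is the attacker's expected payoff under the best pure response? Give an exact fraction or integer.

target 1: (6)·(1/2) + (0)·(1/4) + (3)·(1/4) = 15/4.
target 2: (7)·(1/2) + (6)·(1/4) + (9)·(1/4) = 29/4.
target 3: (7)·(1/2) + (4)·(1/4) + (2)·(1/4) = 5.
target 4: (8)·(1/2) + (1)·(1/4) + (5)·(1/4) = 11/2.
The best pure response is target 2 with expected payoff 29/4.

29/4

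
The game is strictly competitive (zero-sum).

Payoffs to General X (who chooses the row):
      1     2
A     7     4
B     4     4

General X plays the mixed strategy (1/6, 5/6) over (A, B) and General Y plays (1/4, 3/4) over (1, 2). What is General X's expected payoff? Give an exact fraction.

33/8

Against (1/4, 3/4), each row's expected payoff is A: 19/4; B: 4.
Taking the (1/6, 5/6)-weighted average: (1/6)·(19/4) + (5/6)·(4) = 33/8.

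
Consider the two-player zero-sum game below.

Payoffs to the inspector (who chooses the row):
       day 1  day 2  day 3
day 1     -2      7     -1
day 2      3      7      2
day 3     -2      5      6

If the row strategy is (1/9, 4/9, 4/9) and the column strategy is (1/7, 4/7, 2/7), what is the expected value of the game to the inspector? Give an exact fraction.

Against (1/7, 4/7, 2/7), each row's expected payoff is day 1: 24/7; day 2: 5; day 3: 30/7.
Taking the (1/9, 4/9, 4/9)-weighted average: (1/9)·(24/7) + (4/9)·(5) + (4/9)·(30/7) = 284/63.

284/63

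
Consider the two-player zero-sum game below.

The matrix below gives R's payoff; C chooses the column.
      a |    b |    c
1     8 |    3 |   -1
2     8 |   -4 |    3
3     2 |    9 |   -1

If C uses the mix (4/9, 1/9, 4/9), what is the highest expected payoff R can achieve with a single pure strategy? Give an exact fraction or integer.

1: (8)·(4/9) + (3)·(1/9) + (-1)·(4/9) = 31/9.
2: (8)·(4/9) + (-4)·(1/9) + (3)·(4/9) = 40/9.
3: (2)·(4/9) + (9)·(1/9) + (-1)·(4/9) = 13/9.
The best pure response is 2 with expected payoff 40/9.

40/9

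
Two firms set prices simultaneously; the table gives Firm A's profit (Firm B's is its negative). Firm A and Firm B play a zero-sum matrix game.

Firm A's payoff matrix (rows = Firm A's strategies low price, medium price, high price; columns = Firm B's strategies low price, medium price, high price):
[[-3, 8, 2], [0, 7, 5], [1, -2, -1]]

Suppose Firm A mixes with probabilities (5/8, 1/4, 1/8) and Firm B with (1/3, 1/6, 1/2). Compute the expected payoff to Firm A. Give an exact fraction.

Against (1/3, 1/6, 1/2), each row's expected payoff is low price: 4/3; medium price: 11/3; high price: -1/2.
Taking the (5/8, 1/4, 1/8)-weighted average: (5/8)·(4/3) + (1/4)·(11/3) + (1/8)·(-1/2) = 27/16.

27/16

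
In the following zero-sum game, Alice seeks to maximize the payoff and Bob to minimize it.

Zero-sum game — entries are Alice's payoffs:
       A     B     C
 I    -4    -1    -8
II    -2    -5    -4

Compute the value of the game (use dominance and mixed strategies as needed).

Column A is strictly dominated by C for Bob (it gives Alice more in every row).
The remaining 2×2 game on (I, II) × (B, C) has no saddle point. Let Alice play I with probability p; indifference gives −p − 5(1−p) = −8p − 4(1−p), so p = 1/8.
Similarly Bob's optimal q on B is 1/2, and the value is -1·(1/2) + (-8)·(1/2) = -9/2.

-9/2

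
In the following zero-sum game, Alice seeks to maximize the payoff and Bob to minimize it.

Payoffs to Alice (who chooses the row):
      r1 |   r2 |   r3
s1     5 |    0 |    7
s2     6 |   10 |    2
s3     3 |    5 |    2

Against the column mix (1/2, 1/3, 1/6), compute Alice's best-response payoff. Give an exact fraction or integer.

20/3

s1: (5)·(1/2) + (0)·(1/3) + (7)·(1/6) = 11/3.
s2: (6)·(1/2) + (10)·(1/3) + (2)·(1/6) = 20/3.
s3: (3)·(1/2) + (5)·(1/3) + (2)·(1/6) = 7/2.
The best pure response is s2 with expected payoff 20/3.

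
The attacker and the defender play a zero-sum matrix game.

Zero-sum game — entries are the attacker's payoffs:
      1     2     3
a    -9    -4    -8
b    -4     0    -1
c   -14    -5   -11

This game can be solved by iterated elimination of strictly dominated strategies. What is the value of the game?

-4

Column 2 is strictly dominated by 1 for the defender (-9<-4, -4<0, -14<-5); eliminate 2.
Row c is strictly dominated by row a (-9>-14, -8>-11); eliminate c.
Column 3 is strictly dominated by 1 for the defender (-9<-8, -4<-1); eliminate 3.
Row a is strictly dominated by row b (-4>-9); eliminate a.
Only (b, 1) remains, with payoff -4.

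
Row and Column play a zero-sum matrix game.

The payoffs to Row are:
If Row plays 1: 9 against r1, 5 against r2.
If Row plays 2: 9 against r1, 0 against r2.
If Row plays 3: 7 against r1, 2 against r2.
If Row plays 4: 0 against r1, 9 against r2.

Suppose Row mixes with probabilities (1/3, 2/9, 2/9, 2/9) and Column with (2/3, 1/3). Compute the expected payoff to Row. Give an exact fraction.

155/27

Against (2/3, 1/3), each row's expected payoff is 1: 23/3; 2: 6; 3: 16/3; 4: 3.
Taking the (1/3, 2/9, 2/9, 2/9)-weighted average: (1/3)·(23/3) + (2/9)·(6) + (2/9)·(16/3) + (2/9)·(3) = 155/27.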